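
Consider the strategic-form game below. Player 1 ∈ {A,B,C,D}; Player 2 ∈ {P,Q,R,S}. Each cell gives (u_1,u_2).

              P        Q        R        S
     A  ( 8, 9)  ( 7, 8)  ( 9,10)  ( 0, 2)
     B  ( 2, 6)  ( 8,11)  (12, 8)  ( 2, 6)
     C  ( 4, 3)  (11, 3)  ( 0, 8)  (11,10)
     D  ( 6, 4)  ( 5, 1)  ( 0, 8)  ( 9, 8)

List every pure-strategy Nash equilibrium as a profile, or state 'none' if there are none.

Nash profiles: (C,S)

(A,P): not NE [P2→R gives 10>9]
(A,Q): not NE [P1→C gives 11>7; P2→R gives 10>8]
(A,R): not NE [P1→B gives 12>9]
(A,S): not NE [P1→C gives 11>0; P2→R gives 10>2]
(B,P): not NE [P1→A gives 8>2; P2→Q gives 11>6]
(B,Q): not NE [P1→C gives 11>8]
(B,R): not NE [P2→Q gives 11>8]
(B,S): not NE [P1→C gives 11>2; P2→Q gives 11>6]
(C,P): not NE [P1→A gives 8>4; P2→S gives 10>3]
(C,Q): not NE [P2→S gives 10>3]
(C,R): not NE [P1→B gives 12>0; P2→S gives 10>8]
(C,S): NE
(D,P): not NE [P1→A gives 8>6; P2→S gives 8>4]
(D,Q): not NE [P1→C gives 11>5; P2→S gives 8>1]
(D,R): not NE [P1→B gives 12>0]
(D,S): not NE [P1→C gives 11>9]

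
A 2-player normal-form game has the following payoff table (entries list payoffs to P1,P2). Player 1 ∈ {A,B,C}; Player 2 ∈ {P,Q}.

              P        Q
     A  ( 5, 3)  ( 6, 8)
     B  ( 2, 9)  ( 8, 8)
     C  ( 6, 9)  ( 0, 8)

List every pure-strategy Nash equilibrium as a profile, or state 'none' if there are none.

(A,P): not NE [P1→C gives 6>5; P2→Q gives 8>3]
(A,Q): not NE [P1→B gives 8>6]
(B,P): not NE [P1→C gives 6>2]
(B,Q): not NE [P2→P gives 9>8]
(C,P): NE
(C,Q): not NE [P1→B gives 8>0; P2→P gives 9>8]

PSNE = {(C,P)}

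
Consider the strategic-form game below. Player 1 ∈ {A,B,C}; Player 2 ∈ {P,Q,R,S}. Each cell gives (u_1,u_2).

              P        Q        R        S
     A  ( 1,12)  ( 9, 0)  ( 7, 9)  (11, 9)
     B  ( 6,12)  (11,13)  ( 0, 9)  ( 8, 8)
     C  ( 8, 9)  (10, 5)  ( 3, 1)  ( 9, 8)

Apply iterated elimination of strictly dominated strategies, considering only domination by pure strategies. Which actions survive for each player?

P2 drop R (P beats it: A:12>9 B:12>9 C:9>1)
P2 drop S (P beats it: A:12>9 B:12>8 C:9>8)
P1 drop A (B beats it: P:6>1 Q:11>9)
P1→{B,C} P2→{P,Q}

IESDS → P1:{B,C} P2:{P,Q}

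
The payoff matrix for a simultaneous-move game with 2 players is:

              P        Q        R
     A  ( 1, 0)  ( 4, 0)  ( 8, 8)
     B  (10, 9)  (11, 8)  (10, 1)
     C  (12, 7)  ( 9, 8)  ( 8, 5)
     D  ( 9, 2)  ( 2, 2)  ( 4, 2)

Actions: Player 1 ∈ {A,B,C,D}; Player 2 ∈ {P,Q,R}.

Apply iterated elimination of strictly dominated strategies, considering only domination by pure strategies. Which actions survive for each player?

P1 drop A (B beats it: P:10>1 Q:11>4 R:10>8)
P1 drop D (B beats it: P:10>9 Q:11>2 R:10>4)
P2 drop R (P beats it: B:9>1 C:7>5)
P1→{B,C} P2→{P,Q}

Remaining: P1:{B,C} P2:{P,Q}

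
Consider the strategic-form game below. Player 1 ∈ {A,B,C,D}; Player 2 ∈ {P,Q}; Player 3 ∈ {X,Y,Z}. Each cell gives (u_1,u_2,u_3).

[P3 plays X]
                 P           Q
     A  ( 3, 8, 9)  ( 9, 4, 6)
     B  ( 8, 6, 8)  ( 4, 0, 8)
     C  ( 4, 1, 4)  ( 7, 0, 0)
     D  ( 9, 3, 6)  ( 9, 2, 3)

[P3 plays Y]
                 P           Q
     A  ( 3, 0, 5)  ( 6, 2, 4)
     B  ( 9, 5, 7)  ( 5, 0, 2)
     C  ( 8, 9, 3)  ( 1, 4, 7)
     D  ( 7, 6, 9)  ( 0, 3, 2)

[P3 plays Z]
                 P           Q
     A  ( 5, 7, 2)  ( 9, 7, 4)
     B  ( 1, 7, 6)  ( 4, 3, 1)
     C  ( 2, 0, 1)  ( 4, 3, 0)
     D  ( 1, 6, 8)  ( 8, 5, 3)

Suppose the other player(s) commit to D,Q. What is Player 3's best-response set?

BR_3 = {X,Z}

u_3(X vs D,Q) = 3
u_3(Y vs D,Q) = 2
u_3(Z vs D,Q) = 3
max payoff 3 at {X,Z}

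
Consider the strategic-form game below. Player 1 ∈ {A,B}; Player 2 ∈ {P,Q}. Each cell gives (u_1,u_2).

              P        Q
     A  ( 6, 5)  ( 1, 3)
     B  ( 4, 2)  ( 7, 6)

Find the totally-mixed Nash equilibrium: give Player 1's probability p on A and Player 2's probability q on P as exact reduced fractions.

P1 indiff ⇒ q·6+(1-q)·1 = q·4+(1-q)·7 ⇒ q(2) = (1-q)(6) ⇒ q = 3/4
P2 indiff ⇒ p·5+(1-p)·2 = p·3+(1-p)·6 ⇒ p(2) = (1-p)(4) ⇒ p = 2/3

(p,q) = (2/3, 3/4)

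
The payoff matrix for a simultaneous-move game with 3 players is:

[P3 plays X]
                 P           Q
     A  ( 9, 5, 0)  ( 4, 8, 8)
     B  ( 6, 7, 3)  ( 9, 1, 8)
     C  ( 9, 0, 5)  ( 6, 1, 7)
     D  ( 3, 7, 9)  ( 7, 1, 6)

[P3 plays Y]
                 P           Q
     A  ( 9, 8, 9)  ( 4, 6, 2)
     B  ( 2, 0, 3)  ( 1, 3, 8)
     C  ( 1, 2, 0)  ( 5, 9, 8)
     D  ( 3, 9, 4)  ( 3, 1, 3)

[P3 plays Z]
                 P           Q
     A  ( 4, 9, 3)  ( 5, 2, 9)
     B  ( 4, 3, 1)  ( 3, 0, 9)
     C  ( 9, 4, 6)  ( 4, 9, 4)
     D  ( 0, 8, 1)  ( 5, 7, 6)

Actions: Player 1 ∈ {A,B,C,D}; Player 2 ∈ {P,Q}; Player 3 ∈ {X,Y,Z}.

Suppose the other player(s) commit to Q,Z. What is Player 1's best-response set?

BR_1 = {A,D}

u_1(A vs Q,Z) = 5
u_1(B vs Q,Z) = 3
u_1(C vs Q,Z) = 4
u_1(D vs Q,Z) = 5
max payoff 5 at {A,D}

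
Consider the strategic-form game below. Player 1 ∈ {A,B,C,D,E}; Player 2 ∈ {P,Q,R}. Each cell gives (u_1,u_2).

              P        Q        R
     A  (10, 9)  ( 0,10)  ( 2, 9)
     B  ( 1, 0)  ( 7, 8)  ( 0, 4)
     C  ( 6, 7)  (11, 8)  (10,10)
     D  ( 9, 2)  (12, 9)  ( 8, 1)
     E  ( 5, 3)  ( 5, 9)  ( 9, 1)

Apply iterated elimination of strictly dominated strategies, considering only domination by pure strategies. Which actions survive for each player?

P1 drop B (C beats it: P:6>1 Q:11>7 R:10>0)
P1 drop E (C beats it: P:6>5 Q:11>5 R:10>9)
P2 drop P (Q beats it: A:10>9 C:8>7 D:9>2)
P1 drop A (C beats it: Q:11>0 R:10>2)
P1→{C,D} P2→{Q,R}

IESDS → P1:{C,D} P2:{Q,R}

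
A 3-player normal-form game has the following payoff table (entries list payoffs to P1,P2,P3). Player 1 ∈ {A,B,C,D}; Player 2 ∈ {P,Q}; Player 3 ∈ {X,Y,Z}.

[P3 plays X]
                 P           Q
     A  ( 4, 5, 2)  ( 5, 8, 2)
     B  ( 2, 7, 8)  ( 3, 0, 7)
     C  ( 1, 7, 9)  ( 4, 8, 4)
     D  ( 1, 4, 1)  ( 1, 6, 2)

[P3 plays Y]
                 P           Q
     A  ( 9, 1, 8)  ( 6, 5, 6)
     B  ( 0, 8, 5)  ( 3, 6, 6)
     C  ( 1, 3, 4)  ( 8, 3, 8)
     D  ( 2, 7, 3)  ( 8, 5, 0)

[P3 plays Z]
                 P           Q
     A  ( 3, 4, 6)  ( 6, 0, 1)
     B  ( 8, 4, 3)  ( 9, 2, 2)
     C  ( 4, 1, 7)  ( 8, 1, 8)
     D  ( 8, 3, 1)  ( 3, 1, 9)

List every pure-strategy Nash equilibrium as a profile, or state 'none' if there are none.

(A,P,X): not NE [P2→Q gives 8>5; P3→Y gives 8>2]
(A,P,Y): not NE [P2→Q gives 5>1]
(A,P,Z): not NE [P1→D gives 8>3; P3→Y gives 8>6]
(A,Q,X): not NE [P3→Y gives 6>2]
(A,Q,Y): not NE [P1→D gives 8>6]
(A,Q,Z): not NE [P1→B gives 9>6; P2→P gives 4>0; P3→Y gives 6>1]
(B,P,X): not NE [P1→A gives 4>2]
(B,P,Y): not NE [P1→A gives 9>0; P3→X gives 8>5]
(B,P,Z): not NE [P3→X gives 8>3]
(B,Q,X): not NE [P1→A gives 5>3; P2→P gives 7>0]
(B,Q,Y): not NE [P1→D gives 8>3; P2→P gives 8>6; P3→X gives 7>6]
(B,Q,Z): not NE [P2→P gives 4>2; P3→X gives 7>2]
(C,P,X): not NE [P1→A gives 4>1; P2→Q gives 8>7]
(C,P,Y): not NE [P1→A gives 9>1; P3→X gives 9>4]
(C,P,Z): not NE [P1→D gives 8>4; P3→X gives 9>7]
(C,Q,X): not NE [P1→A gives 5>4; P3→Z gives 8>4]
(C,Q,Y): NE
(C,Q,Z): not NE [P1→B gives 9>8]
(D,P,X): not NE [P1→A gives 4>1; P2→Q gives 6>4; P3→Y gives 3>1]
(D,P,Y): not NE [P1→A gives 9>2]
(D,P,Z): not NE [P3→Y gives 3>1]
(D,Q,X): not NE [P1→A gives 5>1; P3→Z gives 9>2]
(D,Q,Y): not NE [P2→P gives 7>5; P3→Z gives 9>0]
(D,Q,Z): not NE [P1→B gives 9>3; P2→P gives 3>1]

NE set: (C,Q,Y)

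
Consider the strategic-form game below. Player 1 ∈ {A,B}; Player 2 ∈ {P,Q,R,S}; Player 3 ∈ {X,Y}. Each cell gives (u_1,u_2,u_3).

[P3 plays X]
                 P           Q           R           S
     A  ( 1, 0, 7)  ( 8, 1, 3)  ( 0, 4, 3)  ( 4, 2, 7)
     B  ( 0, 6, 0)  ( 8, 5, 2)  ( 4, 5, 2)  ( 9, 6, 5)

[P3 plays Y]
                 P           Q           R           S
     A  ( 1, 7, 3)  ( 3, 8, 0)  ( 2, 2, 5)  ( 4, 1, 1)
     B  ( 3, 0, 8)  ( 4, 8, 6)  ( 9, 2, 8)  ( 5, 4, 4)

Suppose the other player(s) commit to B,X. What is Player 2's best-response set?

u_2(P vs B,X) = 6
u_2(Q vs B,X) = 5
u_2(R vs B,X) = 5
u_2(S vs B,X) = 6
max payoff 6 at {P,S}

P2 best: {P,S}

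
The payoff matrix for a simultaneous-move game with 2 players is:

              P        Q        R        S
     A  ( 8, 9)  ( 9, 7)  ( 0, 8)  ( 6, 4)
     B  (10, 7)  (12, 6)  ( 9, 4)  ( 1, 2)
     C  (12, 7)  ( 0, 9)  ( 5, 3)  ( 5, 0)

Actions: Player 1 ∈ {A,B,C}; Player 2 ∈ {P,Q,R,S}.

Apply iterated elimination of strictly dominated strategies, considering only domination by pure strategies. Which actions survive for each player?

P2 drop R (P beats it: A:9>8 B:7>4 C:7>3)
P2 drop S (P beats it: A:9>4 B:7>2 C:7>0)
P1 drop A (B beats it: P:10>8 Q:12>9)
P1→{B,C} P2→{P,Q}

Remaining: P1:{B,C} P2:{P,Q}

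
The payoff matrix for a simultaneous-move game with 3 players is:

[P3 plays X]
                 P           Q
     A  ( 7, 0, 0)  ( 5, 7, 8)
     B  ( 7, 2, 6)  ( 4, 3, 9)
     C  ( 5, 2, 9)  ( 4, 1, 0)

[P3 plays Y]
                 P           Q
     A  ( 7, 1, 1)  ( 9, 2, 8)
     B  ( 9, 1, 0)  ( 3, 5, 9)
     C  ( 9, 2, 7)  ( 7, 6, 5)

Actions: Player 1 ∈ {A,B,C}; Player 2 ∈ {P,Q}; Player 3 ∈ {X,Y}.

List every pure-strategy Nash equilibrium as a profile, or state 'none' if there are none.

Nash profiles: (A,Q,X), (A,Q,Y)

(A,P,X): not NE [P2→Q gives 7>0; P3→Y gives 1>0]
(A,P,Y): not NE [P1→C gives 9>7; P2→Q gives 2>1]
(A,Q,X): NE
(A,Q,Y): NE
(B,P,X): not NE [P2→Q gives 3>2]
(B,P,Y): not NE [P2→Q gives 5>1; P3→X gives 6>0]
(B,Q,X): not NE [P1→A gives 5>4]
(B,Q,Y): not NE [P1→A gives 9>3]
(C,P,X): not NE [P1→B gives 7>5]
(C,P,Y): not NE [P2→Q gives 6>2; P3→X gives 9>7]
(C,Q,X): not NE [P1→A gives 5>4; P2→P gives 2>1; P3→Y gives 5>0]
(C,Q,Y): not NE [P1→A gives 9>7]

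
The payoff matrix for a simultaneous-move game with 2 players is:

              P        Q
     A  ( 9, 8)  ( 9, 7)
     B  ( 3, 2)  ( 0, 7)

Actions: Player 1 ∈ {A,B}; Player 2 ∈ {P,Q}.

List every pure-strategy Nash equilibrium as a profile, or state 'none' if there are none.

PSNE = {(A,P)}

(A,P): NE
(A,Q): not NE [P2→P gives 8>7]
(B,P): not NE [P1→A gives 9>3; P2→Q gives 7>2]
(B,Q): not NE [P1→A gives 9>0]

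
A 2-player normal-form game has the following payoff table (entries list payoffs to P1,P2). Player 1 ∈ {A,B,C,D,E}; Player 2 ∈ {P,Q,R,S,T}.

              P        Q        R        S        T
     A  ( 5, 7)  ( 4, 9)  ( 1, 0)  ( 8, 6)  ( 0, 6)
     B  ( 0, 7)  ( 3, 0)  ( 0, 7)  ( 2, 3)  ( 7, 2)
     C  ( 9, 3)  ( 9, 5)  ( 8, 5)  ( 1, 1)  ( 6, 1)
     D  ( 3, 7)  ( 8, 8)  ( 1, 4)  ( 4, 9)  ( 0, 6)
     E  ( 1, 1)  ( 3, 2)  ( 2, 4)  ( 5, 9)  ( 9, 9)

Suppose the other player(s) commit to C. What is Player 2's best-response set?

argmax u_2 = {Q,R}

u_2(P vs C) = 3
u_2(Q vs C) = 5
u_2(R vs C) = 5
u_2(S vs C) = 1
u_2(T vs C) = 1
max payoff 5 at {Q,R}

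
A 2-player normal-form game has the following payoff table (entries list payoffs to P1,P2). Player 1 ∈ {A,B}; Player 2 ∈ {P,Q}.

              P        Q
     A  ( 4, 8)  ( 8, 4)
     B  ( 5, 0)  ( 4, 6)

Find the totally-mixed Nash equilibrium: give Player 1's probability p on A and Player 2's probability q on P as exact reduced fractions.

P1 indiff ⇒ q·4+(1-q)·8 = q·5+(1-q)·4 ⇒ q(-1) = (1-q)(-4) ⇒ q = 4/5
P2 indiff ⇒ p·8+(1-p)·0 = p·4+(1-p)·6 ⇒ p(4) = (1-p)(6) ⇒ p = 3/5

P1 mixes 3/5 on A; P2 mixes 4/5 on P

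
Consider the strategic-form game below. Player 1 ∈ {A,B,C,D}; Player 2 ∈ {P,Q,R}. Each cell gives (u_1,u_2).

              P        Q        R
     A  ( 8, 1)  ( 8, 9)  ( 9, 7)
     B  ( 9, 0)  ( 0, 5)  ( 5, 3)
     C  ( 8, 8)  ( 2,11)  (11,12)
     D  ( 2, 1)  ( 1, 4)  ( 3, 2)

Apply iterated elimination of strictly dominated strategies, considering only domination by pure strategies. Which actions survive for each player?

P1 drop D (A beats it: P:8>2 Q:8>1 R:9>3)
P2 drop P (Q beats it: A:9>1 B:5>0 C:11>8)
P1 drop B (A beats it: Q:8>0 R:9>5)
P1→{A,C} P2→{Q,R}

Survivors P1:{A,C} P2:{Q,R}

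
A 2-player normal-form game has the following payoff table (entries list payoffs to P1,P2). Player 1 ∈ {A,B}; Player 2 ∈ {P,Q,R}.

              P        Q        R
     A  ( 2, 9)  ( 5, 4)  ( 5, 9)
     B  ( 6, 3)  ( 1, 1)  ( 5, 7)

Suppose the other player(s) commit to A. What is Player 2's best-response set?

argmax u_2 = {P,R}

u_2(P vs A) = 9
u_2(Q vs A) = 4
u_2(R vs A) = 9
max payoff 9 at {P,R}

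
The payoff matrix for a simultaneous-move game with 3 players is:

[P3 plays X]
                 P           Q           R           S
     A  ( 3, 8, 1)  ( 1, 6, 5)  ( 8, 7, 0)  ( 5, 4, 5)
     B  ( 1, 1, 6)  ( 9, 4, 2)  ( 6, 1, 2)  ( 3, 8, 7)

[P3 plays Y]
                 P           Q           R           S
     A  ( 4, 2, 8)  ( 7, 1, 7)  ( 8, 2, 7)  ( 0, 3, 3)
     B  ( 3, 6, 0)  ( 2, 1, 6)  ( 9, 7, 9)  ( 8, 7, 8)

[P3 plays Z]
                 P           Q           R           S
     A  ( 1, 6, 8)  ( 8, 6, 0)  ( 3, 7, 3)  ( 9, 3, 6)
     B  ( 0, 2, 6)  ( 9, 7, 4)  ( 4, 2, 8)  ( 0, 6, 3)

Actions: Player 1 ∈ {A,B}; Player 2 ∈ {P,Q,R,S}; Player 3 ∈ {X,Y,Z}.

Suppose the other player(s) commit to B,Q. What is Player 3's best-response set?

u_3(X vs B,Q) = 2
u_3(Y vs B,Q) = 6
u_3(Z vs B,Q) = 4
max payoff 6 at {Y}

P3 best: {Y}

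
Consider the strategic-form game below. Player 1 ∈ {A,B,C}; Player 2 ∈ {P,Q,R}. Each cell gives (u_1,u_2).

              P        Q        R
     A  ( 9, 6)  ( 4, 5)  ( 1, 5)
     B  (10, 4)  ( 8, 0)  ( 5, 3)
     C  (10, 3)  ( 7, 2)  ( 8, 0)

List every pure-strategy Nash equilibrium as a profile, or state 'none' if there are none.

(A,P): not NE [P1→C gives 10>9]
(A,Q): not NE [P1→B gives 8>4; P2→P gives 6>5]
(A,R): not NE [P1→C gives 8>1; P2→P gives 6>5]
(B,P): NE
(B,Q): not NE [P2→P gives 4>0]
(B,R): not NE [P1→C gives 8>5; P2→P gives 4>3]
(C,P): NE
(C,Q): not NE [P1→B gives 8>7; P2→P gives 3>2]
(C,R): not NE [P2→P gives 3>0]

PSNE = {(B,P), (C,P)}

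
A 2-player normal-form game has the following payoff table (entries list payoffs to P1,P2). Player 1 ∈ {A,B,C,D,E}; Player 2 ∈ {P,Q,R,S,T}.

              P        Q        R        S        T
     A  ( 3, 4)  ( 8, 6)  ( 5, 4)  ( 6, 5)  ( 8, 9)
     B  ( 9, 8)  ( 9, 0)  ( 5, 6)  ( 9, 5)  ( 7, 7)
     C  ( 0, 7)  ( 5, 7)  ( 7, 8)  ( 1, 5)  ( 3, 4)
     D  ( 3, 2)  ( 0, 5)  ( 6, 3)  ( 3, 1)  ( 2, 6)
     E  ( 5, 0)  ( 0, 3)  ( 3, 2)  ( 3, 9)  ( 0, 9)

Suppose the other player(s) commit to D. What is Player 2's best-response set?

argmax u_2 = {T}

u_2(P vs D) = 2
u_2(Q vs D) = 5
u_2(R vs D) = 3
u_2(S vs D) = 1
u_2(T vs D) = 6
max payoff 6 at {T}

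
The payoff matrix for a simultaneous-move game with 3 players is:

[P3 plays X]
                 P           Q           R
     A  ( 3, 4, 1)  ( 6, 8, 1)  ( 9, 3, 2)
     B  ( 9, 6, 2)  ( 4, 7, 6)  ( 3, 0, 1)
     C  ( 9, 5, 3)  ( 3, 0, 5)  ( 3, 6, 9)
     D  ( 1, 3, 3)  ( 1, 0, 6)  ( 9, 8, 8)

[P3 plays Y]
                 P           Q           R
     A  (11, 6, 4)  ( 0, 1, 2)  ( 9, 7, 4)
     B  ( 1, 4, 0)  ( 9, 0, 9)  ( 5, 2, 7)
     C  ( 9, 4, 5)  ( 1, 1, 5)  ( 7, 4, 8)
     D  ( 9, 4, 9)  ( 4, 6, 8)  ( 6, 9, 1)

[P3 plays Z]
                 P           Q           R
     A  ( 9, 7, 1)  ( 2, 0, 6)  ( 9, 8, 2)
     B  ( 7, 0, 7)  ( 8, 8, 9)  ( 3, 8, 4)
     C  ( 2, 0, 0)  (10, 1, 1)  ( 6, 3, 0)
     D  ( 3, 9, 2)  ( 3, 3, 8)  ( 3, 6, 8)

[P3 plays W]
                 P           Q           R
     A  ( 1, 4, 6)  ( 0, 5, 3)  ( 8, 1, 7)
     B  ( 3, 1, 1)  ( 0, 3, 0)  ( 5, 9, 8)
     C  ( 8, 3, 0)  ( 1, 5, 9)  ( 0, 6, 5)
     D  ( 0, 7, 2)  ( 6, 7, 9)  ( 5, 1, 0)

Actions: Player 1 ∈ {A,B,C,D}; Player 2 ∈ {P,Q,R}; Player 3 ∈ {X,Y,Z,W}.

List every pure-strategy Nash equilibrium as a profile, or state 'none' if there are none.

(A,P,X): not NE [P1→C gives 9>3; P2→Q gives 8>4; P3→W gives 6>1]
(A,P,Y): not NE [P2→R gives 7>6; P3→W gives 6>4]
(A,P,Z): not NE [P2→R gives 8>7; P3→W gives 6>1]
(A,P,W): not NE [P1→C gives 8>1; P2→Q gives 5>4]
(A,Q,X): not NE [P3→Z gives 6>1]
(A,Q,Y): not NE [P1→B gives 9>0; P2→R gives 7>1; P3→Z gives 6>2]
(A,Q,Z): not NE [P1→C gives 10>2; P2→R gives 8>0]
(A,Q,W): not NE [P1→D gives 6>0; P3→Z gives 6>3]
(A,R,X): not NE [P2→Q gives 8>3; P3→W gives 7>2]
(A,R,Y): not NE [P3→W gives 7>4]
(A,R,Z): not NE [P3→W gives 7>2]
(A,R,W): not NE [P2→Q gives 5>1]
(B,P,X): not NE [P2→Q gives 7>6; P3→Z gives 7>2]
(B,P,Y): not NE [P1→A gives 11>1; P3→Z gives 7>0]
(B,P,Z): not NE [P1→A gives 9>7; P2→R gives 8>0]
(B,P,W): not NE [P1→C gives 8>3; P2→R gives 9>1; P3→Z gives 7>1]
(B,Q,X): not NE [P1→A gives 6>4; P3→Z gives 9>6]
(B,Q,Y): not NE [P2→P gives 4>0]
(B,Q,Z): not NE [P1→C gives 10>8]
(B,Q,W): not NE [P1→D gives 6>0; P2→R gives 9>3; P3→Z gives 9>0]
(B,R,X): not NE [P1→D gives 9>3; P2→Q gives 7>0; P3→W gives 8>1]
(B,R,Y): not NE [P1→A gives 9>5; P2→P gives 4>2; P3→W gives 8>7]
(B,R,Z): not NE [P1→A gives 9>3; P3→W gives 8>4]
(B,R,W): not NE [P1→A gives 8>5]
(C,P,X): not NE [P2→R gives 6>5; P3→Y gives 5>3]
(C,P,Y): not NE [P1→A gives 11>9]
(C,P,Z): not NE [P1→A gives 9>2; P2→R gives 3>0; P3→Y gives 5>0]
(C,P,W): not NE [P2→R gives 6>3; P3→Y gives 5>0]
(C,Q,X): not NE [P1→A gives 6>3; P2→R gives 6>0; P3→W gives 9>5]
(C,Q,Y): not NE [P1→B gives 9>1; P2→R gives 4>1; P3→W gives 9>5]
(C,Q,Z): not NE [P2→R gives 3>1; P3→W gives 9>1]
(C,Q,W): not NE [P1→D gives 6>1; P2→R gives 6>5]
(C,R,X): not NE [P1→D gives 9>3]
(C,R,Y): not NE [P1→A gives 9>7; P3→X gives 9>8]
(C,R,Z): not NE [P1→A gives 9>6; P3→X gives 9>0]
(C,R,W): not NE [P1→A gives 8>0; P3→X gives 9>5]
(D,P,X): not NE [P1→C gives 9>1; P2→R gives 8>3; P3→Y gives 9>3]
(D,P,Y): not NE [P1→A gives 11>9; P2→R gives 9>4]
(D,P,Z): not NE [P1→A gives 9>3; P3→Y gives 9>2]
(D,P,W): not NE [P1→C gives 8>0; P3→Y gives 9>2]
(D,Q,X): not NE [P1→A gives 6>1; P2→R gives 8>0; P3→W gives 9>6]
(D,Q,Y): not NE [P1→B gives 9>4; P2→R gives 9>6; P3→W gives 9>8]
(D,Q,Z): not NE [P1→C gives 10>3; P2→P gives 9>3; P3→W gives 9>8]
(D,Q,W): NE
(D,R,X): NE
(D,R,Y): not NE [P1→A gives 9>6; P3→Z gives 8>1]
(D,R,Z): not NE [P1→A gives 9>3; P2→P gives 9>6]
(D,R,W): not NE [P1→A gives 8>5; P2→Q gives 7>1; P3→Z gives 8>0]

NE set: (D,Q,W), (D,R,X)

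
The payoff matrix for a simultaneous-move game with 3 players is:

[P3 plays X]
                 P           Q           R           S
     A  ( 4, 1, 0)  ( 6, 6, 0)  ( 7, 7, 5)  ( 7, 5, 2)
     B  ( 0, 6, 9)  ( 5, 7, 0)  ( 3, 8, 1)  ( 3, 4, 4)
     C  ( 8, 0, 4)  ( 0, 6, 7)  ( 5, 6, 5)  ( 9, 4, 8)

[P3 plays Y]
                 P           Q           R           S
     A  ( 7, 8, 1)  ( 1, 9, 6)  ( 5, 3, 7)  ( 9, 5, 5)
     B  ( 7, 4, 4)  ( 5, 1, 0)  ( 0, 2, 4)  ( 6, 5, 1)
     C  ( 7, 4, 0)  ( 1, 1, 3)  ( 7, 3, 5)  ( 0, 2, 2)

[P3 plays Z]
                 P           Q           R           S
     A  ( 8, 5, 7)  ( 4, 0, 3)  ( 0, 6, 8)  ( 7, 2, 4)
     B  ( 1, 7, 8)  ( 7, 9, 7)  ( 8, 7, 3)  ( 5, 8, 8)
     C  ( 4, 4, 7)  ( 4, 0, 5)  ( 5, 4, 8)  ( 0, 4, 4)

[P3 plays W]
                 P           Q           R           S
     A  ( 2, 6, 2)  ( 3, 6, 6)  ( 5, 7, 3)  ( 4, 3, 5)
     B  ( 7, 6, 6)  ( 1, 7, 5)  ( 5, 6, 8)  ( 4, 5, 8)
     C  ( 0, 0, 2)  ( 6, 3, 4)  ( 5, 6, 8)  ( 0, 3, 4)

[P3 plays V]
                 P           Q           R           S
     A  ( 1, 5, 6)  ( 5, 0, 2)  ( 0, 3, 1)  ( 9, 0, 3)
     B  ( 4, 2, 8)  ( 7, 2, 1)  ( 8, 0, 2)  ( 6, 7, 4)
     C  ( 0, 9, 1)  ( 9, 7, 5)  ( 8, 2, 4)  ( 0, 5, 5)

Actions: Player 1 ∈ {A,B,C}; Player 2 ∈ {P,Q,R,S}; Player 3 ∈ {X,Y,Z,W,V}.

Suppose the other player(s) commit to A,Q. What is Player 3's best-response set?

u_3(X vs A,Q) = 0
u_3(Y vs A,Q) = 6
u_3(Z vs A,Q) = 3
u_3(W vs A,Q) = 6
u_3(V vs A,Q) = 2
max payoff 6 at {Y,W}

argmax u_3 = {Y,W}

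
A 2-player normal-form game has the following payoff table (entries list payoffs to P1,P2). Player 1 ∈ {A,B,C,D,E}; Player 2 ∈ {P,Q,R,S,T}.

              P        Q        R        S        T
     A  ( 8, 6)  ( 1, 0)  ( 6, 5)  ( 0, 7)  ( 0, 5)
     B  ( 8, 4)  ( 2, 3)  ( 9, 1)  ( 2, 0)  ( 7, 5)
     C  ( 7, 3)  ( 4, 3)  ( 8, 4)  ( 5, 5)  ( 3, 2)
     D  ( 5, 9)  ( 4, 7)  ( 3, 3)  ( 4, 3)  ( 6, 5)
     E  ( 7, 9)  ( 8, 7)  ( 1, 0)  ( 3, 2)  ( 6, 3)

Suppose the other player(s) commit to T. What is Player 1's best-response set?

u_1(A vs T) = 0
u_1(B vs T) = 7
u_1(C vs T) = 3
u_1(D vs T) = 6
u_1(E vs T) = 6
max payoff 7 at {B}

P1 best: {B}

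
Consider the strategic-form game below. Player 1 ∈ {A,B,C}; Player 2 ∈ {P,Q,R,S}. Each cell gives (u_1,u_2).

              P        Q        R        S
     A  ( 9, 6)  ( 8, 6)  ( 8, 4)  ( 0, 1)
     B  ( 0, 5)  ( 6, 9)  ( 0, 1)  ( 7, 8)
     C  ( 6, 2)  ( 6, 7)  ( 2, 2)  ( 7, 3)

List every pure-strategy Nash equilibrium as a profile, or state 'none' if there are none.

PSNE = {(A,P), (A,Q)}

(A,P): NE
(A,Q): NE
(A,R): not NE [P2→Q gives 6>4]
(A,S): not NE [P1→C gives 7>0; P2→Q gives 6>1]
(B,P): not NE [P1→A gives 9>0; P2→Q gives 9>5]
(B,Q): not NE [P1→A gives 8>6]
(B,R): not NE [P1→A gives 8>0; P2→Q gives 9>1]
(B,S): not NE [P2→Q gives 9>8]
(C,P): not NE [P1→A gives 9>6; P2→Q gives 7>2]
(C,Q): not NE [P1→A gives 8>6]
(C,R): not NE [P1→A gives 8>2; P2→Q gives 7>2]
(C,S): not NE [P2→Q gives 7>3]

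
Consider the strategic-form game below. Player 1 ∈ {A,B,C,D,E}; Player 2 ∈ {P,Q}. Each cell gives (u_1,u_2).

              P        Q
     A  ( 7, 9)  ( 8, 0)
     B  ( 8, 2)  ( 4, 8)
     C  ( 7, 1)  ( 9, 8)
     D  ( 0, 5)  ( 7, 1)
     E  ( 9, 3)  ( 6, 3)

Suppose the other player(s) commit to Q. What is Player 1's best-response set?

u_1(A vs Q) = 8
u_1(B vs Q) = 4
u_1(C vs Q) = 9
u_1(D vs Q) = 7
u_1(E vs Q) = 6
max payoff 9 at {C}

P1 best: {C}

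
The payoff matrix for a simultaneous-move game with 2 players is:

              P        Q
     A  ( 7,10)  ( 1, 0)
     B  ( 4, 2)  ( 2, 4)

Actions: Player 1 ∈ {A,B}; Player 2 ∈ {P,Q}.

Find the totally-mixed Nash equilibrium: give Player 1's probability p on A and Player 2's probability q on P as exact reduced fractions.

p=1/6, q=1/4

P1 indiff ⇒ q·7+(1-q)·1 = q·4+(1-q)·2 ⇒ q(3) = (1-q)(1) ⇒ q = 1/4
P2 indiff ⇒ p·10+(1-p)·2 = p·0+(1-p)·4 ⇒ p(10) = (1-p)(2) ⇒ p = 1/6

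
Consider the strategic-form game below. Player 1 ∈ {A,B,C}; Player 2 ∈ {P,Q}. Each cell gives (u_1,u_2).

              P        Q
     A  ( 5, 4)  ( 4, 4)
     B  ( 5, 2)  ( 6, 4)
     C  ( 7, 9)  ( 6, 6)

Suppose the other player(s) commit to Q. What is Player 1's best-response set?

P1 best: {B,C}

u_1(A vs Q) = 4
u_1(B vs Q) = 6
u_1(C vs Q) = 6
max payoff 6 at {B,C}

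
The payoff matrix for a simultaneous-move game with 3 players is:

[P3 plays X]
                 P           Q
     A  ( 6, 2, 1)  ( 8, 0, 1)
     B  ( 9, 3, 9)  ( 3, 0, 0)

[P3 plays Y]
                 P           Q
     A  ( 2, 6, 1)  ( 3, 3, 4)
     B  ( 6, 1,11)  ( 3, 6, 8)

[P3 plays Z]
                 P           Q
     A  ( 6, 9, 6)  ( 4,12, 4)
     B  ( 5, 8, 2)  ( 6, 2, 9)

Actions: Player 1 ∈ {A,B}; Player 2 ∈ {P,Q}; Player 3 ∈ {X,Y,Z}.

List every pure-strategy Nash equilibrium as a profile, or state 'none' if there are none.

(A,P,X): not NE [P1→B gives 9>6; P3→Z gives 6>1]
(A,P,Y): not NE [P1→B gives 6>2; P3→Z gives 6>1]
(A,P,Z): not NE [P2→Q gives 12>9]
(A,Q,X): not NE [P2→P gives 2>0; P3→Z gives 4>1]
(A,Q,Y): not NE [P2→P gives 6>3]
(A,Q,Z): not NE [P1→B gives 6>4]
(B,P,X): not NE [P3→Y gives 11>9]
(B,P,Y): not NE [P2→Q gives 6>1]
(B,P,Z): not NE [P1→A gives 6>5; P3→Y gives 11>2]
(B,Q,X): not NE [P1→A gives 8>3; P2→P gives 3>0; P3→Z gives 9>0]
(B,Q,Y): not NE [P3→Z gives 9>8]
(B,Q,Z): not NE [P2→P gives 8>2]

Equilibria: none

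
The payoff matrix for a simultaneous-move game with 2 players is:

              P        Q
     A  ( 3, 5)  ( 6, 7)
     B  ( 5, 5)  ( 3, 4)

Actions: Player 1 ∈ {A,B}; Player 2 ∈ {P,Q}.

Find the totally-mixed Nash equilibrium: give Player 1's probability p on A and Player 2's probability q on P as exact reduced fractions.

P1 indiff ⇒ q·3+(1-q)·6 = q·5+(1-q)·3 ⇒ q(-2) = (1-q)(-3) ⇒ q = 3/5
P2 indiff ⇒ p·5+(1-p)·5 = p·7+(1-p)·4 ⇒ p(-2) = (1-p)(-1) ⇒ p = 1/3

P1 mixes 1/3 on A; P2 mixes 3/5 on P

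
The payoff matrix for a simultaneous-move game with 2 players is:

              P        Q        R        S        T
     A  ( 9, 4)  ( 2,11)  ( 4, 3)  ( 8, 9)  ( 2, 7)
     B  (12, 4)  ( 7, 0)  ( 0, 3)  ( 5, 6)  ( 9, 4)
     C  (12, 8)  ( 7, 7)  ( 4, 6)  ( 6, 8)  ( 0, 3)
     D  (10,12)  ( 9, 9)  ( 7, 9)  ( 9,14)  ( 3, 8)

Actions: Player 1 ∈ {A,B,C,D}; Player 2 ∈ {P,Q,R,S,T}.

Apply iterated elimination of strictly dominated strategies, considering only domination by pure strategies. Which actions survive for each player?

Survivors P1:{B,C,D} P2:{P,S}

P1 drop A (D beats it: P:10>9 Q:9>2 R:7>4 S:9>8 T:3>2)
P2 drop Q (P beats it: B:4>0 C:8>7 D:12>9)
P2 drop R (P beats it: B:4>3 C:8>6 D:12>9)
P2 drop T (S beats it: B:6>4 C:8>3 D:14>8)
P1→{B,C,D} P2→{P,S}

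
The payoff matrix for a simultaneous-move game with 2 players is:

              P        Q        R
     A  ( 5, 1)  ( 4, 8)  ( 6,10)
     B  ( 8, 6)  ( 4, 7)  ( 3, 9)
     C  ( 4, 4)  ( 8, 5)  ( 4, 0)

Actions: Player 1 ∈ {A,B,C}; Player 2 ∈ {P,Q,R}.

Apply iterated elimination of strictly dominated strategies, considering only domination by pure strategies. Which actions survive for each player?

P2 drop P (Q beats it: A:8>1 B:7>6 C:5>4)
P1 drop B (C beats it: Q:8>4 R:4>3)
P1→{A,C} P2→{Q,R}

IESDS → P1:{A,C} P2:{Q,R}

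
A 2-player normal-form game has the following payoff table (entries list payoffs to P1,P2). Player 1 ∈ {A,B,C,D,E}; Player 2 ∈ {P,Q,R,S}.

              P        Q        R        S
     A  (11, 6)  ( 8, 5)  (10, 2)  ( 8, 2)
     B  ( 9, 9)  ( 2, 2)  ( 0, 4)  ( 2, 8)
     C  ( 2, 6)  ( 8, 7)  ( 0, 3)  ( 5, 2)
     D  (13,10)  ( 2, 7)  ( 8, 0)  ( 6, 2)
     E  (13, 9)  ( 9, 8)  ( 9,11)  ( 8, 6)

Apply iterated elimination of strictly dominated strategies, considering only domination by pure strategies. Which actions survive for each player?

P1 drop B (A beats it: P:11>9 Q:8>2 R:10>0 S:8>2)
P1 drop C (E beats it: P:13>2 Q:9>8 R:9>0 S:8>5)
P2 drop Q (P beats it: A:6>5 D:10>7 E:9>8)
P2 drop S (P beats it: A:6>2 D:10>2 E:9>6)
P1→{A,D,E} P2→{P,R}

Survivors P1:{A,D,E} P2:{P,R}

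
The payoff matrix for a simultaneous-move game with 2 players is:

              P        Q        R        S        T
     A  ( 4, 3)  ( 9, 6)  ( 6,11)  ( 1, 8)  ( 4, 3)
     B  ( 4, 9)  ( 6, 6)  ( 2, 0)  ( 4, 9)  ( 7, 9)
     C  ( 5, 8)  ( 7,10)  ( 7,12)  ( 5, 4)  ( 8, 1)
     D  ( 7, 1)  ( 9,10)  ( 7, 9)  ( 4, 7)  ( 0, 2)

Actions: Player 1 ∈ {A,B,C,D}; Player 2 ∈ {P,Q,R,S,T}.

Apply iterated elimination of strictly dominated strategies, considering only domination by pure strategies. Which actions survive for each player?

IESDS → P1:{A,C,D} P2:{Q,R}

P1 drop B (C beats it: P:5>4 Q:7>6 R:7>2 S:5>4 T:8>7)
P2 drop P (Q beats it: A:6>3 C:10>8 D:10>1)
P2 drop S (R beats it: A:11>8 C:12>4 D:9>7)
P2 drop T (Q beats it: A:6>3 C:10>1 D:10>2)
P1→{A,C,D} P2→{Q,R}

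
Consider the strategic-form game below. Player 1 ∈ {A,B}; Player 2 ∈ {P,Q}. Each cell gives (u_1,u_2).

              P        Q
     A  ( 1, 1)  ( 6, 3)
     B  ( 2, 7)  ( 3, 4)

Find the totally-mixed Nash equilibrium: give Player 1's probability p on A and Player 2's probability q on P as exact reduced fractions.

(p,q) = (3/5, 3/4)

P1 indiff ⇒ q·1+(1-q)·6 = q·2+(1-q)·3 ⇒ q(-1) = (1-q)(-3) ⇒ q = 3/4
P2 indiff ⇒ p·1+(1-p)·7 = p·3+(1-p)·4 ⇒ p(-2) = (1-p)(-3) ⇒ p = 3/5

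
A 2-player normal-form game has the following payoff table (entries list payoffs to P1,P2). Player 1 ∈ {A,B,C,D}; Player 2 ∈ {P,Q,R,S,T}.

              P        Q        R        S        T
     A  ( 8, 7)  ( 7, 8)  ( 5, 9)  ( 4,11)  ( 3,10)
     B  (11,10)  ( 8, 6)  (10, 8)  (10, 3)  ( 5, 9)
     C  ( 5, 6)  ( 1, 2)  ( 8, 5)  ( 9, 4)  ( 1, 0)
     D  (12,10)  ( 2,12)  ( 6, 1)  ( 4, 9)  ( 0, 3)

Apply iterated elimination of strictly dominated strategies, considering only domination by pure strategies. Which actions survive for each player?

Survivors P1:{B,D} P2:{P,Q}

P1 drop A (B beats it: P:11>8 Q:8>7 R:10>5 S:10>4 T:5>3)
P1 drop C (B beats it: P:11>5 Q:8>1 R:10>8 S:10>9 T:5>1)
P2 drop R (P beats it: B:10>8 D:10>1)
P2 drop S (P beats it: B:10>3 D:10>9)
P2 drop T (P beats it: B:10>9 D:10>3)
P1→{B,D} P2→{P,Q}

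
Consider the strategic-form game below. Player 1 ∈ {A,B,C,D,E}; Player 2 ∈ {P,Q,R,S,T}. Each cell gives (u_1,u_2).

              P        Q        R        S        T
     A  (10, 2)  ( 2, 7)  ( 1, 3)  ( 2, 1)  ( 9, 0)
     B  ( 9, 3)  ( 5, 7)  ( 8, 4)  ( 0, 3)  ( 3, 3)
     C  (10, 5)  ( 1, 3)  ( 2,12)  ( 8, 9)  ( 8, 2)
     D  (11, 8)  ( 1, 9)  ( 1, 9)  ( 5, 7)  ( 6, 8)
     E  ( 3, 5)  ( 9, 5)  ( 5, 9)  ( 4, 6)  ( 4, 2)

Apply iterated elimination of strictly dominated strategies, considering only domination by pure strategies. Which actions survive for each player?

Remaining: P1:{B,E} P2:{Q,R}

P2 drop P (R beats it: A:3>2 B:4>3 C:12>5 D:9>8 E:9>5)
P2 drop S (R beats it: A:3>1 B:4>3 C:12>9 D:9>7 E:9>6)
P2 drop T (Q beats it: A:7>0 B:7>3 C:3>2 D:9>8 E:5>2)
P1 drop A (B beats it: Q:5>2 R:8>1)
P1 drop C (B beats it: Q:5>1 R:8>2)
P1 drop D (B beats it: Q:5>1 R:8>1)
P1→{B,E} P2→{Q,R}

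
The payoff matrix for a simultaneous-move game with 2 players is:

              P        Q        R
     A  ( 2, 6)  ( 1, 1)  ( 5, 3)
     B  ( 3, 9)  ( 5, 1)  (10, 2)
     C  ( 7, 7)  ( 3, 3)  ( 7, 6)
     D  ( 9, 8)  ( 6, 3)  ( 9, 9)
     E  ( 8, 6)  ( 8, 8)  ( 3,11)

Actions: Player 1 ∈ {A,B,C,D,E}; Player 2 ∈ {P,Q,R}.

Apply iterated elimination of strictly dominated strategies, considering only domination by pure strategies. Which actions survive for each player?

Remaining: P1:{B,D} P2:{P,R}

P1 drop A (B beats it: P:3>2 Q:5>1 R:10>5)
P1 drop C (D beats it: P:9>7 Q:6>3 R:9>7)
P2 drop Q (R beats it: B:2>1 D:9>3 E:11>8)
P1 drop E (D beats it: P:9>8 R:9>3)
P1→{B,D} P2→{P,R}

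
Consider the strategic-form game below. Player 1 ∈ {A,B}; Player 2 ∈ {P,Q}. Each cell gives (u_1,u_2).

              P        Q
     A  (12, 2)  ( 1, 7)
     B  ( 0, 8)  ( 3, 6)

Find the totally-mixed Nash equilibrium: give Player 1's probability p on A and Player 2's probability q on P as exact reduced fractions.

p=2/7, q=1/7

P1 indiff ⇒ q·12+(1-q)·1 = q·0+(1-q)·3 ⇒ q(12) = (1-q)(2) ⇒ q = 1/7
P2 indiff ⇒ p·2+(1-p)·8 = p·7+(1-p)·6 ⇒ p(-5) = (1-p)(-2) ⇒ p = 2/7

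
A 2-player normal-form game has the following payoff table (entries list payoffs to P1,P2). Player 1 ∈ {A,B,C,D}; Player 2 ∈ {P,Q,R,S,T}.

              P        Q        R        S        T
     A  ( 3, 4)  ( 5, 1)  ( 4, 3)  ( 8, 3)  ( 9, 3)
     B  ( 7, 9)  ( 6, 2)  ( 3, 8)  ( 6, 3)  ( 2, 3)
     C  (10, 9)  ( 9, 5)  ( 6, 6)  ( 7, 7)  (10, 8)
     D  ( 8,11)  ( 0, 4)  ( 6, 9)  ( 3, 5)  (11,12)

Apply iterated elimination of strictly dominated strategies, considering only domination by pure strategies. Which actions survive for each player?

Remaining: P1:{C,D} P2:{P,T}

P1 drop B (C beats it: P:10>7 Q:9>6 R:6>3 S:7>6 T:10>2)
P2 drop Q (P beats it: A:4>1 C:9>5 D:11>4)
P2 drop R (P beats it: A:4>3 C:9>6 D:11>9)
P2 drop S (P beats it: A:4>3 C:9>7 D:11>5)
P1 drop A (C beats it: P:10>3 T:10>9)
P1→{C,D} P2→{P,T}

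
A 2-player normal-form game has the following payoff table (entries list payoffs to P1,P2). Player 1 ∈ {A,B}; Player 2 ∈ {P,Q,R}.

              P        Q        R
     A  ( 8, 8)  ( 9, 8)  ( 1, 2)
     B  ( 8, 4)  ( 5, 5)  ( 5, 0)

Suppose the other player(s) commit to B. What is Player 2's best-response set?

u_2(P vs B) = 4
u_2(Q vs B) = 5
u_2(R vs B) = 0
max payoff 5 at {Q}

BR_2 = {Q}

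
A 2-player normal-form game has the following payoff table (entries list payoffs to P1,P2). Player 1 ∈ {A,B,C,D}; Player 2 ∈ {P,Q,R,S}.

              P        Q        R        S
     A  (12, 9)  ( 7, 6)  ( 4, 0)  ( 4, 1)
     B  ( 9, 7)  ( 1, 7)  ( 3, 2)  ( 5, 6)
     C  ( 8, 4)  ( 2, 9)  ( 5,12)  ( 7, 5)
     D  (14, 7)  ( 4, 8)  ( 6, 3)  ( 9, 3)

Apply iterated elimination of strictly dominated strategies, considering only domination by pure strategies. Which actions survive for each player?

P1 drop B (D beats it: P:14>9 Q:4>1 R:6>3 S:9>5)
P1 drop C (D beats it: P:14>8 Q:4>2 R:6>5 S:9>7)
P2 drop R (P beats it: A:9>0 D:7>3)
P2 drop S (P beats it: A:9>1 D:7>3)
P1→{A,D} P2→{P,Q}

IESDS → P1:{A,D} P2:{P,Q}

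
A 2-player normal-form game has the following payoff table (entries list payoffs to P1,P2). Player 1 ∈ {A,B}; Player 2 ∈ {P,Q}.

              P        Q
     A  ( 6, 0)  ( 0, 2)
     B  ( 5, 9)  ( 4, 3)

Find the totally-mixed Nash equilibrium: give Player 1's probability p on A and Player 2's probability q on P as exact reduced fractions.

p=3/4, q=4/5

P1 indiff ⇒ q·6+(1-q)·0 = q·5+(1-q)·4 ⇒ q(1) = (1-q)(4) ⇒ q = 4/5
P2 indiff ⇒ p·0+(1-p)·9 = p·2+(1-p)·3 ⇒ p(-2) = (1-p)(-6) ⇒ p = 3/4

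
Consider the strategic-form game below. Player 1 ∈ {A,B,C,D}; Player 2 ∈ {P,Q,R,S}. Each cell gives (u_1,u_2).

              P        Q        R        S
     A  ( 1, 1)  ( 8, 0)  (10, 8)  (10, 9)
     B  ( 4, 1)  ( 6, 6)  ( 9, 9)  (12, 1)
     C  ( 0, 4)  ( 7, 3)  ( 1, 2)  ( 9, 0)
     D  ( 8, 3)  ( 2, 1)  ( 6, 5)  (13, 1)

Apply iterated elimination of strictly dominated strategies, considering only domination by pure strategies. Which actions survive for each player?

P1 drop C (A beats it: P:1>0 Q:8>7 R:10>1 S:10>9)
P2 drop P (R beats it: A:8>1 B:9>1 D:5>3)
P2 drop Q (R beats it: A:8>0 B:9>6 D:5>1)
P1→{A,B,D} P2→{R,S}

Remaining: P1:{A,B,D} P2:{R,S}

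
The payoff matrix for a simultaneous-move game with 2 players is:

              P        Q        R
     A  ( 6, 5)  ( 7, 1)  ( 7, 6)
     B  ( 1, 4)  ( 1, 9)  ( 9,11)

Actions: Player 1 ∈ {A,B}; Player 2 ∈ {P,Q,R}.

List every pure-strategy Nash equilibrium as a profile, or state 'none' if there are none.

Nash profiles: (B,R)

(A,P): not NE [P2→R gives 6>5]
(A,Q): not NE [P2→R gives 6>1]
(A,R): not NE [P1→B gives 9>7]
(B,P): not NE [P1→A gives 6>1; P2→R gives 11>4]
(B,Q): not NE [P1→A gives 7>1; P2→R gives 11>9]
(B,R): NE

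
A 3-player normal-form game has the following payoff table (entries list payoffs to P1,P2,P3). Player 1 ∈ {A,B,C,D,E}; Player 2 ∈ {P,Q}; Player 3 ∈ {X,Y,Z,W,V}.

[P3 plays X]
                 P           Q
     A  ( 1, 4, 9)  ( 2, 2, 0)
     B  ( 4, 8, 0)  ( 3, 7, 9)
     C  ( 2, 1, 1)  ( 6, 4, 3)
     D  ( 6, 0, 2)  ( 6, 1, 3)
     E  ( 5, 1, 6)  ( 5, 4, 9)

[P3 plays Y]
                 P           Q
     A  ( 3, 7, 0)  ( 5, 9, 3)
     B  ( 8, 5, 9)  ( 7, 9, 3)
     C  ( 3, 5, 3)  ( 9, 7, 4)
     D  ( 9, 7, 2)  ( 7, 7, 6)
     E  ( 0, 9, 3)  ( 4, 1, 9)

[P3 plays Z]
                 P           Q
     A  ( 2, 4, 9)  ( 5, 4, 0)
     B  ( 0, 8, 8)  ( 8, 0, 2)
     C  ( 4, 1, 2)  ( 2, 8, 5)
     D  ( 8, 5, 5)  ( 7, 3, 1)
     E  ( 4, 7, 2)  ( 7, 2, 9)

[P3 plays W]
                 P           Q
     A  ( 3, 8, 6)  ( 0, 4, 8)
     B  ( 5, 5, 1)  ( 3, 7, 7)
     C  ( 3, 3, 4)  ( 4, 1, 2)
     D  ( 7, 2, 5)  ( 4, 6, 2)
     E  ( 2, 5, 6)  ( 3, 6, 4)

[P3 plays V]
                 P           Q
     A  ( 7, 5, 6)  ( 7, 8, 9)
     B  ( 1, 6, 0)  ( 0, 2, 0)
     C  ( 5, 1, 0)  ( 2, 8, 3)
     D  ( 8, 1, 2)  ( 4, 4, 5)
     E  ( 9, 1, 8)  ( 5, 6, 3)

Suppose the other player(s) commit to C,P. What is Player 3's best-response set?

u_3(X vs C,P) = 1
u_3(Y vs C,P) = 3
u_3(Z vs C,P) = 2
u_3(W vs C,P) = 4
u_3(V vs C,P) = 0
max payoff 4 at {W}

P3 best: {W}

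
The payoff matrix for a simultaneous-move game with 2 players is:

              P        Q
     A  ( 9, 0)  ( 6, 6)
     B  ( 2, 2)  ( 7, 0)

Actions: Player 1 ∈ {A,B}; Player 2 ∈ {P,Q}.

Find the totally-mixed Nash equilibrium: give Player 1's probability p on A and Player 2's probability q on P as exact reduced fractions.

P1 mixes 1/4 on A; P2 mixes 1/8 on P

P1 indiff ⇒ q·9+(1-q)·6 = q·2+(1-q)·7 ⇒ q(7) = (1-q)(1) ⇒ q = 1/8
P2 indiff ⇒ p·0+(1-p)·2 = p·6+(1-p)·0 ⇒ p(-6) = (1-p)(-2) ⇒ p = 1/4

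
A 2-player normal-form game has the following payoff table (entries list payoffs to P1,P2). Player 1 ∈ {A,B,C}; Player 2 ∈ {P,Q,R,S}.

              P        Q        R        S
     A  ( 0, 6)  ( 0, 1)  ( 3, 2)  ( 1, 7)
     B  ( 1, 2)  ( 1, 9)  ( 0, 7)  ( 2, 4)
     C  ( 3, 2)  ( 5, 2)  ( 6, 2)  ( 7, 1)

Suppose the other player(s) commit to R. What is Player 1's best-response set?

u_1(A vs R) = 3
u_1(B vs R) = 0
u_1(C vs R) = 6
max payoff 6 at {C}

BR_1 = {C}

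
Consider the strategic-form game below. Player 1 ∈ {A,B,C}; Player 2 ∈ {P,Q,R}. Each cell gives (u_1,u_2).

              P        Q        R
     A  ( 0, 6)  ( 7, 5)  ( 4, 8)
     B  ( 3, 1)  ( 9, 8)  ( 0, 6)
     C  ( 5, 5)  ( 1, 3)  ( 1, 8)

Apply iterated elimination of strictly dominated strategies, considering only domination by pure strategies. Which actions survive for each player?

P2 drop P (R beats it: A:8>6 B:6>1 C:8>5)
P1 drop C (A beats it: Q:7>1 R:4>1)
P1→{A,B} P2→{Q,R}

Remaining: P1:{A,B} P2:{Q,R}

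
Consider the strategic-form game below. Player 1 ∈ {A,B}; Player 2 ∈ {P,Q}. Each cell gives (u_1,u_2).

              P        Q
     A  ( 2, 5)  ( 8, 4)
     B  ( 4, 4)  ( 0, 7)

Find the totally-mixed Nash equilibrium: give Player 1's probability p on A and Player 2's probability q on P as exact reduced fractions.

P1 indiff ⇒ q·2+(1-q)·8 = q·4+(1-q)·0 ⇒ q(-2) = (1-q)(-8) ⇒ q = 4/5
P2 indiff ⇒ p·5+(1-p)·4 = p·4+(1-p)·7 ⇒ p(1) = (1-p)(3) ⇒ p = 3/4

p=3/4, q=4/5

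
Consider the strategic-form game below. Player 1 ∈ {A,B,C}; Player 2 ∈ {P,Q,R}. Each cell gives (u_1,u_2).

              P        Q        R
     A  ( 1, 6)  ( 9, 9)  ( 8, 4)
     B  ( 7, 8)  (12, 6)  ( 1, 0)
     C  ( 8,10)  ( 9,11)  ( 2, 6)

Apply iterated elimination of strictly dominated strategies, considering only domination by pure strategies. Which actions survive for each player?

IESDS → P1:{B,C} P2:{P,Q}

P2 drop R (P beats it: A:6>4 B:8>0 C:10>6)
P1 drop A (B beats it: P:7>1 Q:12>9)
P1→{B,C} P2→{P,Q}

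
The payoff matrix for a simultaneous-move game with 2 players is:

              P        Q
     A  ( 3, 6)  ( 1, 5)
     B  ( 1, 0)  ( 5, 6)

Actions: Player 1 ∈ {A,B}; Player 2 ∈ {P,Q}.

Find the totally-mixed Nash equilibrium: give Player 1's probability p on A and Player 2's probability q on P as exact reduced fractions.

P1 indiff ⇒ q·3+(1-q)·1 = q·1+(1-q)·5 ⇒ q(2) = (1-q)(4) ⇒ q = 2/3
P2 indiff ⇒ p·6+(1-p)·0 = p·5+(1-p)·6 ⇒ p(1) = (1-p)(6) ⇒ p = 6/7

p=6/7, q=2/3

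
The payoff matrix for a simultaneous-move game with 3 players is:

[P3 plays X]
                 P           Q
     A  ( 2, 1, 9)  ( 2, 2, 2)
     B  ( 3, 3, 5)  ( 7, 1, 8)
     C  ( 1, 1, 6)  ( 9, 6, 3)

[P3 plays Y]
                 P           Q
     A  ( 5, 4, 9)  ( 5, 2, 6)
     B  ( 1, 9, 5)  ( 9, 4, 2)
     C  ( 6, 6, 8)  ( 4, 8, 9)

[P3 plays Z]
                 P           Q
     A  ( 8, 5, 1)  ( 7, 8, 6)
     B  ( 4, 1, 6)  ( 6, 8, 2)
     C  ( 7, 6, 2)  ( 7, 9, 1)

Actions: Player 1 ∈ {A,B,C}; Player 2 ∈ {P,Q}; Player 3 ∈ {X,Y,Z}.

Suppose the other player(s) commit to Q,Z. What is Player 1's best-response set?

argmax u_1 = {A,C}

u_1(A vs Q,Z) = 7
u_1(B vs Q,Z) = 6
u_1(C vs Q,Z) = 7
max payoff 7 at {A,C}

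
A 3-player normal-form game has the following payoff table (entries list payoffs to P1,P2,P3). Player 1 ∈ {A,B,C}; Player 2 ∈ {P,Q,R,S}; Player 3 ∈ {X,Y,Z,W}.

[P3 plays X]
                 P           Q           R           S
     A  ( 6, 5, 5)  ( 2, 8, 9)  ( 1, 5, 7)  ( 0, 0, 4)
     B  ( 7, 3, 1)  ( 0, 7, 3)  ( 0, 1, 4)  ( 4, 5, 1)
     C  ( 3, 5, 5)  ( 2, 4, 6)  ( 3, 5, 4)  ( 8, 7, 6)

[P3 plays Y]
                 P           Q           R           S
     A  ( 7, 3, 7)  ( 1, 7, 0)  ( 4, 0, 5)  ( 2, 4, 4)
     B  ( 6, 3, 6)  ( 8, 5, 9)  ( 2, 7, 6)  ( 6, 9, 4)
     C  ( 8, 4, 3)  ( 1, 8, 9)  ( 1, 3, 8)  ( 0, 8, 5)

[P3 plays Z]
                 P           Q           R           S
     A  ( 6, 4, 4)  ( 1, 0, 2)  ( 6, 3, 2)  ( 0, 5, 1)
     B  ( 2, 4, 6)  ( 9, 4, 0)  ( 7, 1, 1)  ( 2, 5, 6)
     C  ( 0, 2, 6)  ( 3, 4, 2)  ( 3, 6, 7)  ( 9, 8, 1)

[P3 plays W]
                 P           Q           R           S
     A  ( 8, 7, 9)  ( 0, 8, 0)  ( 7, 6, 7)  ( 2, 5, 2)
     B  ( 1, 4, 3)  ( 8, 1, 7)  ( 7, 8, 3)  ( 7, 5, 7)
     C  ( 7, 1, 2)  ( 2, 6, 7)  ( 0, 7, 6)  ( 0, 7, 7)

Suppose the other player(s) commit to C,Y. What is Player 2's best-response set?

P2 best: {Q,S}

u_2(P vs C,Y) = 4
u_2(Q vs C,Y) = 8
u_2(R vs C,Y) = 3
u_2(S vs C,Y) = 8
max payoff 8 at {Q,S}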